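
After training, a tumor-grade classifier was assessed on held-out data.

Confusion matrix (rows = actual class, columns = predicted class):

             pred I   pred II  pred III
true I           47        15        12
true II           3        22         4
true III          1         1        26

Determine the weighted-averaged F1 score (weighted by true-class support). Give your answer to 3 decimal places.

0.729

Per-class F1 score (2·TP/(2·TP+FP+FN)):
  I: TP=47, FP=3+1=4, FN=15+12=27 → 94/125 = 0.7520
  II: TP=22, FP=15+1=16, FN=3+4=7 → 44/67 = 0.6567
  III: TP=26, FP=12+4=16, FN=1+1=2 → 52/70 = 0.7429
Weighted-F1 score = Σ (supportᵢ/N)·F1 scoreᵢ with N=131: (74/131)·0.7520 + (29/131)·0.6567 + (28/131)·0.7429 = 0.729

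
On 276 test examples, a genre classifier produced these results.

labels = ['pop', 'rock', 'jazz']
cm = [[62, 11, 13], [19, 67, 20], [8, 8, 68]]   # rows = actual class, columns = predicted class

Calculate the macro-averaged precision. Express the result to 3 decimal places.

0.716

Per-class precision (TP/(TP+FP)):
  pop: TP=62, FP=19+8=27 → 62/89 = 0.6966
  rock: TP=67, FP=11+8=19 → 67/86 = 0.7791
  jazz: TP=68, FP=13+20=33 → 68/101 = 0.6733
Macro-precision = mean = (0.6966 + 0.7791 + 0.6733) / 3 = 0.716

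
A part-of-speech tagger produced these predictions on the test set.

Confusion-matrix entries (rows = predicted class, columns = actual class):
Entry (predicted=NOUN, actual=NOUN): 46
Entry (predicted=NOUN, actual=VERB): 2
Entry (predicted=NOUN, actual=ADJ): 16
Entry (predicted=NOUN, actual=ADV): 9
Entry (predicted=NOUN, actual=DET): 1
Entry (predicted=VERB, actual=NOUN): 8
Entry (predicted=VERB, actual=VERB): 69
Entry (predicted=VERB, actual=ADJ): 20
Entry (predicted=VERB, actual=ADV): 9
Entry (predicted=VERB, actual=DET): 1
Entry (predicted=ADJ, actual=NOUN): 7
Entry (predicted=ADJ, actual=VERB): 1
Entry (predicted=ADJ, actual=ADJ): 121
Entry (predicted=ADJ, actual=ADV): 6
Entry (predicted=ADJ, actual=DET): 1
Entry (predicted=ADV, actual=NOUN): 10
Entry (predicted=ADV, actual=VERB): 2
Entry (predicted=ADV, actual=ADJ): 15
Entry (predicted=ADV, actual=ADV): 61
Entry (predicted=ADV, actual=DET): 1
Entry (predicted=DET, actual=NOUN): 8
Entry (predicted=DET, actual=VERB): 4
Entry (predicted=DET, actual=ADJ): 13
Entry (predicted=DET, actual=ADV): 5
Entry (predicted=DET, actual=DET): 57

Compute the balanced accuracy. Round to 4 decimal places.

Balanced accuracy = mean of per-class recall.
  NOUN: recall = 46/79 = 0.58228
  VERB: recall = 69/78 = 0.88462
  ADJ: recall = 121/185 = 0.65405
  ADV: recall = 61/90 = 0.67778
  DET: recall = 57/61 = 0.93443
Mean = (0.58228 + 0.88462 + 0.65405 + 0.67778 + 0.93443) / 5 = 0.7466

0.7466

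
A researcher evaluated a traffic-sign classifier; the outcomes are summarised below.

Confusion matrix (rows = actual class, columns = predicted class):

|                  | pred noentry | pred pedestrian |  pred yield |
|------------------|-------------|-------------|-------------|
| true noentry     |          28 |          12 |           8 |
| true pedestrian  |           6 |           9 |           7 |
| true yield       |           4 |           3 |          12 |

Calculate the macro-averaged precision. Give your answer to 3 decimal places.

Per-class precision (TP/(TP+FP)):
  noentry: TP=28, FP=6+4=10 → 28/38 = 0.7368
  pedestrian: TP=9, FP=12+3=15 → 9/24 = 0.3750
  yield: TP=12, FP=8+7=15 → 12/27 = 0.4444
Macro-precision = mean = (0.7368 + 0.3750 + 0.4444) / 3 = 0.519

0.519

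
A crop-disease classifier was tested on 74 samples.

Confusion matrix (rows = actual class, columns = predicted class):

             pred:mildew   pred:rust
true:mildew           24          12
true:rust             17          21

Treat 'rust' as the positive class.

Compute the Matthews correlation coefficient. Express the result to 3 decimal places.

MCC = (TP·TN − FP·FN) / √((TP+FP)(TP+FN)(TN+FP)(TN+FN))
Numerator = 21·24 − 12·17 = 300
Denominator = √(33·38·36·41) = √1850904 = 1360.4793
MCC = 300 / 1360.4793 = 0.221

0.221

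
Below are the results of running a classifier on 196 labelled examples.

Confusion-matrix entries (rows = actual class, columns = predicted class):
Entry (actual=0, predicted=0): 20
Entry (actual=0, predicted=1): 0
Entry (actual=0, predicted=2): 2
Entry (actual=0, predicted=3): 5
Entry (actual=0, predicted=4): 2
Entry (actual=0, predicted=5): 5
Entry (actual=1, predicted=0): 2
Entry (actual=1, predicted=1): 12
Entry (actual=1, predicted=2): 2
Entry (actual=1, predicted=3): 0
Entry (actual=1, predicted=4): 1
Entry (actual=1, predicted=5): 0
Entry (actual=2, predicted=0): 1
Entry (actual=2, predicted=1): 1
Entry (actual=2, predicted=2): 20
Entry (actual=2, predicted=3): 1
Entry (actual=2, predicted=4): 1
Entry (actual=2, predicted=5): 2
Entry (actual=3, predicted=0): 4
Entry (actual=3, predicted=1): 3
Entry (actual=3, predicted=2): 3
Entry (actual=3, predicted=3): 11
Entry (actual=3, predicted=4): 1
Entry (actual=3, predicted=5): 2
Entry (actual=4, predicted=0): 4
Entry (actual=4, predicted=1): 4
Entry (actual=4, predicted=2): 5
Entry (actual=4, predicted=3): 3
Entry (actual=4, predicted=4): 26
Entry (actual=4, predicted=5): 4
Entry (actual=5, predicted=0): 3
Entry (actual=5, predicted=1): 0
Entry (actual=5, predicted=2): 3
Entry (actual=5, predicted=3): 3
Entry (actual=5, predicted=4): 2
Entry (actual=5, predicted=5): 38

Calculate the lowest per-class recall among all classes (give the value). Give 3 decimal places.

0.458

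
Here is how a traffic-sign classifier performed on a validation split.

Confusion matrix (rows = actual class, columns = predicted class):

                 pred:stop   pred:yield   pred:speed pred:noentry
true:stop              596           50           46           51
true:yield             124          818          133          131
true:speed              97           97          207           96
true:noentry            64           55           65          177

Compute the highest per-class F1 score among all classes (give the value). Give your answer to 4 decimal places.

Per-class F1 score (2·TP/(2·TP+FP+FN)):
  stop: TP=596, FP=124+97+64=285, FN=50+46+51=147 → 1192/1624 = 0.73399
  yield: TP=818, FP=50+97+55=202, FN=124+133+131=388 → 1636/2226 = 0.73495
  speed: TP=207, FP=46+133+65=244, FN=97+97+96=290 → 414/948 = 0.43671
  noentry: TP=177, FP=51+131+96=278, FN=64+55+65=184 → 354/816 = 0.43382
Highest is class 'yield' with F1 score = 0.7350.

0.7350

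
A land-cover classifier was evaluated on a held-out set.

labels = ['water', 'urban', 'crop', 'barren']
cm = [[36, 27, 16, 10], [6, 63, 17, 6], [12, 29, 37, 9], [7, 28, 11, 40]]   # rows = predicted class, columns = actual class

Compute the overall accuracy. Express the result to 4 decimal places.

0.4972

Accuracy = trace / total = (36+63+37+40=176) / 354 = 176/354 = 0.4972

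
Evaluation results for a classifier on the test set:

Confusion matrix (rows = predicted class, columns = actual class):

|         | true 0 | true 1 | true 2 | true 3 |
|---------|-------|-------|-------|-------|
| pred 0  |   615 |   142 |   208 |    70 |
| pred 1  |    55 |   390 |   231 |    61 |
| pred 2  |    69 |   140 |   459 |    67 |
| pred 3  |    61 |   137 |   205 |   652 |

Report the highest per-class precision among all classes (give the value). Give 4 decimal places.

0.6245

Per-class precision (TP/(TP+FP)):
  0: TP=615, FP=142+208+70=420 → 615/1035 = 0.59420
  1: TP=390, FP=55+231+61=347 → 390/737 = 0.52917
  2: TP=459, FP=69+140+67=276 → 459/735 = 0.62449
  3: TP=652, FP=61+137+205=403 → 652/1055 = 0.61801
Highest is class '2' with precision = 0.6245.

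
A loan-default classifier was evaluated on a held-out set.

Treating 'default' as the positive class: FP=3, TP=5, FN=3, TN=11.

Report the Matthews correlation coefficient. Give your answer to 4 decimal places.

0.4107

MCC = (TP·TN − FP·FN) / √((TP+FP)(TP+FN)(TN+FP)(TN+FN))
Numerator = 5·11 − 3·3 = 46
Denominator = √(8·8·14·14) = √12544 = 112.0000
MCC = 46 / 112.0000 = 0.4107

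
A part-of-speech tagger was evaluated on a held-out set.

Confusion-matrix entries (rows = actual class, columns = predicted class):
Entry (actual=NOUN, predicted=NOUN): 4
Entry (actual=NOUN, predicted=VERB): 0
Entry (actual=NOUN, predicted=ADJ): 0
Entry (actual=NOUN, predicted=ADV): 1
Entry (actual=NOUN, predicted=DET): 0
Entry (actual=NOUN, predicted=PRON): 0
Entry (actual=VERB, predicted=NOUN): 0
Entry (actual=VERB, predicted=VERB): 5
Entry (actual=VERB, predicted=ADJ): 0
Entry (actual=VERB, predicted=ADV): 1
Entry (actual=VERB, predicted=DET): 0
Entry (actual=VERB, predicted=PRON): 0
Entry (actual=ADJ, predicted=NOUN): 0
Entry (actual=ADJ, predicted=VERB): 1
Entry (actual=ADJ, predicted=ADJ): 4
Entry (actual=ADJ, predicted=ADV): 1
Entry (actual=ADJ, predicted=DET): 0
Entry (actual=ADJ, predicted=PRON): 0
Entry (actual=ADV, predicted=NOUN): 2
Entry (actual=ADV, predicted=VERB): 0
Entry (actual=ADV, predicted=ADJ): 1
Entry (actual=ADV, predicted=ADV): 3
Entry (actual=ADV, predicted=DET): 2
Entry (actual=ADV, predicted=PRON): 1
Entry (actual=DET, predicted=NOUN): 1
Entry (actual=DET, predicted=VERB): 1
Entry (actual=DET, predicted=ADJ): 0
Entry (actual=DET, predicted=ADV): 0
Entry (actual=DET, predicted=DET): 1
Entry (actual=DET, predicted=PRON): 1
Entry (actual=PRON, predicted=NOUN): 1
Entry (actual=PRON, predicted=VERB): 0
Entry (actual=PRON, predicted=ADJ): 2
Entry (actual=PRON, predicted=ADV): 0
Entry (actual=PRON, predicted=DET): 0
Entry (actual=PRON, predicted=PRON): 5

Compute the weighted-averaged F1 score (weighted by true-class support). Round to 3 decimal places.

Per-class F1 score (2·TP/(2·TP+FP+FN)):
  NOUN: TP=4, FP=0+0+2+1+1=4, FN=0+0+1+0+0=1 → 8/13 = 0.6154
  VERB: TP=5, FP=0+1+0+1+0=2, FN=0+0+1+0+0=1 → 10/13 = 0.7692
  ADJ: TP=4, FP=0+0+1+0+2=3, FN=0+1+1+0+0=2 → 8/13 = 0.6154
  ADV: TP=3, FP=1+1+1+0+0=3, FN=2+0+1+2+1=6 → 6/15 = 0.4000
  DET: TP=1, FP=0+0+0+2+0=2, FN=1+1+0+0+1=3 → 2/7 = 0.2857
  PRON: TP=5, FP=0+0+0+1+1=2, FN=1+0+2+0+0=3 → 10/15 = 0.6667
Weighted-F1 score = Σ (supportᵢ/N)·F1 scoreᵢ with N=38: (5/38)·0.6154 + (6/38)·0.7692 + (6/38)·0.6154 + (9/38)·0.4000 + (4/38)·0.2857 + (8/38)·0.6667 = 0.565

0.565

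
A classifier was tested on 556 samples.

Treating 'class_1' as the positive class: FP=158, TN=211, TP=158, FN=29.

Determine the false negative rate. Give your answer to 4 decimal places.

0.1551

FNR = FN/(FN+TP) = 29/(29+158) = 0.1551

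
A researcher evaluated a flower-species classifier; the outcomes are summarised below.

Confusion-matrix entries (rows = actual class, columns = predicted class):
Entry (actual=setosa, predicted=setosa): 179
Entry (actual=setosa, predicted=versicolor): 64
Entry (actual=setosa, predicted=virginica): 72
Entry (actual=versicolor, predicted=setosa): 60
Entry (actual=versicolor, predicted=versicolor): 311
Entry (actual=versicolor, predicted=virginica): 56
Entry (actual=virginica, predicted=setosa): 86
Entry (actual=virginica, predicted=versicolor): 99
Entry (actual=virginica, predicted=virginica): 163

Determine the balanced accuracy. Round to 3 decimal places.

Balanced accuracy = mean of per-class recall.
  setosa: recall = 179/315 = 0.5683
  versicolor: recall = 311/427 = 0.7283
  virginica: recall = 163/348 = 0.4684
Mean = (0.5683 + 0.7283 + 0.4684) / 3 = 0.588

0.588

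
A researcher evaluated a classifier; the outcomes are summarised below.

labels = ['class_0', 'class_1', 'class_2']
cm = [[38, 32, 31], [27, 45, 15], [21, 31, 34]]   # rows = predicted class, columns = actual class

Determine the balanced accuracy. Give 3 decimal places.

0.428

Balanced accuracy = mean of per-class recall.
  class_0: recall = 38/86 = 0.4419
  class_1: recall = 45/108 = 0.4167
  class_2: recall = 34/80 = 0.4250
Mean = (0.4419 + 0.4167 + 0.4250) / 3 = 0.428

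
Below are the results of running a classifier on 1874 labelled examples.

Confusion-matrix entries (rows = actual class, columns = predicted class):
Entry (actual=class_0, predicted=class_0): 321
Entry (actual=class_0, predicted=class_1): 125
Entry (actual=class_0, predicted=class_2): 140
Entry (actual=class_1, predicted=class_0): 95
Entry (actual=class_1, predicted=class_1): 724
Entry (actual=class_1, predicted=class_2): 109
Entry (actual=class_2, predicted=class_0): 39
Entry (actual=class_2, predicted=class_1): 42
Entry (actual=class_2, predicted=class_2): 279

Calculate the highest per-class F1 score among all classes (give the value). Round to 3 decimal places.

Per-class F1 score (2·TP/(2·TP+FP+FN)):
  class_0: TP=321, FP=95+39=134, FN=125+140=265 → 642/1041 = 0.6167
  class_1: TP=724, FP=125+42=167, FN=95+109=204 → 1448/1819 = 0.7960
  class_2: TP=279, FP=140+109=249, FN=39+42=81 → 558/888 = 0.6284
Highest is class 'class_1' with F1 score = 0.796.

0.796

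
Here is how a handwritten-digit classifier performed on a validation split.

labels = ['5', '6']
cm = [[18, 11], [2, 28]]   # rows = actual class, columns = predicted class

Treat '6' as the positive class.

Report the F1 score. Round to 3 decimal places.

Precision = TP/(TP+FP) = 28/39 = 0.7179
Recall = TP/(TP+FN) = 28/30 = 0.9333
F1 = 2·TP/(2·TP+FP+FN) = 56/69 = 0.812

0.812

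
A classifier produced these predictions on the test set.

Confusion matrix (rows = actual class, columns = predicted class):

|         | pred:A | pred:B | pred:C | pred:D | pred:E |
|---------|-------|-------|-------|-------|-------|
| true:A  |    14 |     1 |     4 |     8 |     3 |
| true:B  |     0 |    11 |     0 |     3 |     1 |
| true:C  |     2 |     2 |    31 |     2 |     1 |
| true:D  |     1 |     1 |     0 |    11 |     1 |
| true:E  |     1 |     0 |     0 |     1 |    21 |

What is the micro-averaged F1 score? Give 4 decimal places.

Micro-averaging pools counts across classes: ΣTP=88, ΣFP=32, ΣFN=32.
Micro-F1 score = 2·TP/(2·TP+FP+FN) on pooled counts = 0.7333 (equals overall accuracy in single-label multiclass).

0.7333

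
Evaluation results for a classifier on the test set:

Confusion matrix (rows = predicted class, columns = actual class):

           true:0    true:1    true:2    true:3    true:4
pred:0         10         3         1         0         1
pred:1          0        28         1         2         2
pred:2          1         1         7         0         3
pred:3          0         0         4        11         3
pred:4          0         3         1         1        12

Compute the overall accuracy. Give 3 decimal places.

Accuracy = trace / total = (10+28+7+11+12=68) / 95 = 68/95 = 0.716

0.716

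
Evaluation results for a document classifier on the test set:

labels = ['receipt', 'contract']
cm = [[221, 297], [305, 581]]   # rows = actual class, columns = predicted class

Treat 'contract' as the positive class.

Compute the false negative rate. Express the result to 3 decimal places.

0.344

FNR = FN/(FN+TP) = 305/(305+581) = 0.344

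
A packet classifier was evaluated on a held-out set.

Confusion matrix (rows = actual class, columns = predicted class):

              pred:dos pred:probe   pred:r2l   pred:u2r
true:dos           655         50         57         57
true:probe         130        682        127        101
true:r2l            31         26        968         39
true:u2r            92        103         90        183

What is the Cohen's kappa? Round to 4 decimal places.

0.6337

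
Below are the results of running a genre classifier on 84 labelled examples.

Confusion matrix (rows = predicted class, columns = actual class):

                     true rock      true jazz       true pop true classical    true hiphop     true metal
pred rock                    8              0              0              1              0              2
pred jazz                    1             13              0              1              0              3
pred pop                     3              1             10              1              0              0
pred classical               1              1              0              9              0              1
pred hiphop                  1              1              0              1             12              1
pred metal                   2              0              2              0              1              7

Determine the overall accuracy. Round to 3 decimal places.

Accuracy = trace / total = (8+13+10+9+12+7=59) / 84 = 59/84 = 0.702

0.702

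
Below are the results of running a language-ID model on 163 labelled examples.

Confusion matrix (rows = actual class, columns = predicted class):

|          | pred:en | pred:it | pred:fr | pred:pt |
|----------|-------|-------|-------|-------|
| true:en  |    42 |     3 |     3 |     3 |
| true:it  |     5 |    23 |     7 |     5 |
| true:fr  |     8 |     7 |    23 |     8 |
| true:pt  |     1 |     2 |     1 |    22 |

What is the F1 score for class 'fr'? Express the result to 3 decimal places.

0.575

Take TP from the diagonal, FP from the rest of the 'fr' prediction marginal, FN from the rest of the 'fr' actual marginal.
F1 score = 2·TP/(2·TP+FP+FN).
fr: TP=23, FP=3+7+1=11, FN=8+7+8=23 → 46/80 = 0.5750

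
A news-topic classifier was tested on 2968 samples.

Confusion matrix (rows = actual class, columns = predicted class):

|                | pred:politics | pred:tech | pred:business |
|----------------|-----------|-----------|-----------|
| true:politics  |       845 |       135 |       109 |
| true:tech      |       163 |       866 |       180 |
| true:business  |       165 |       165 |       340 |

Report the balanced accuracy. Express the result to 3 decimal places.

0.667

Balanced accuracy = mean of per-class recall.
  politics: recall = 845/1089 = 0.7759
  tech: recall = 866/1209 = 0.7163
  business: recall = 340/670 = 0.5075
Mean = (0.7759 + 0.7163 + 0.5075) / 3 = 0.667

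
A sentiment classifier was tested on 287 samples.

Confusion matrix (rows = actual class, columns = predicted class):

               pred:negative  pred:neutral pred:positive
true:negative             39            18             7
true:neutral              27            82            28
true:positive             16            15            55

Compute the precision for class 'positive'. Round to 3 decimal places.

0.611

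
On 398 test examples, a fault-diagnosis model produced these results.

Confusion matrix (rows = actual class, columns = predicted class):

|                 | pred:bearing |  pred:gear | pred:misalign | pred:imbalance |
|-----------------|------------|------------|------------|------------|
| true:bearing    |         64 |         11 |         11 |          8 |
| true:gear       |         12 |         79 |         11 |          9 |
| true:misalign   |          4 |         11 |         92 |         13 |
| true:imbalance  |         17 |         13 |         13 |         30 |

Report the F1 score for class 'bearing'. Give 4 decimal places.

Treat 'bearing' as positive and all other classes as negative.
F1 score = 2·TP/(2·TP+FP+FN).
bearing: TP=64, FP=12+4+17=33, FN=11+11+8=30 → 128/191 = 0.67016

0.6702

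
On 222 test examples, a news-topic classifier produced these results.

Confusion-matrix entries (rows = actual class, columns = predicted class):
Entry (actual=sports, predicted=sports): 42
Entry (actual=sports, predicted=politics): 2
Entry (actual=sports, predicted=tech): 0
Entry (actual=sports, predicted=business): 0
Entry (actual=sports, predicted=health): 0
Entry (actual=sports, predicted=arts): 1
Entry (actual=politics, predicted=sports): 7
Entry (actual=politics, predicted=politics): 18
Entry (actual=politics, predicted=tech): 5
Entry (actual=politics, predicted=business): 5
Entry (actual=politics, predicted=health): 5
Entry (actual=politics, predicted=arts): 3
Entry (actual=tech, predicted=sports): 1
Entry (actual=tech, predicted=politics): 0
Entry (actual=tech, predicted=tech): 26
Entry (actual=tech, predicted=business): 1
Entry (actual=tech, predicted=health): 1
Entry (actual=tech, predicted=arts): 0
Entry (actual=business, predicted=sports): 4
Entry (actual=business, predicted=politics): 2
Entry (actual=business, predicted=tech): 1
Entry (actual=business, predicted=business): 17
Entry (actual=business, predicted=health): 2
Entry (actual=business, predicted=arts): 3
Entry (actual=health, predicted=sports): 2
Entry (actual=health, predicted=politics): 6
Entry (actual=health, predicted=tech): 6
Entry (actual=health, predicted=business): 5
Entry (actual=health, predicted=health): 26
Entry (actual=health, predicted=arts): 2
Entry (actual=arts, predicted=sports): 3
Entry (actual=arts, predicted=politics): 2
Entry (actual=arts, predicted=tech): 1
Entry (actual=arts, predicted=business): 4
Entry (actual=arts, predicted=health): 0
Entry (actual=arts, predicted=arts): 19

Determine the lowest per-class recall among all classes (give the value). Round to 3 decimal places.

0.419

Per-class recall (TP/(TP+FN)):
  sports: TP=42, FN=2+0+0+0+1=3 → 42/45 = 0.9333
  politics: TP=18, FN=7+5+5+5+3=25 → 18/43 = 0.4186
  tech: TP=26, FN=1+0+1+1+0=3 → 26/29 = 0.8966
  business: TP=17, FN=4+2+1+2+3=12 → 17/29 = 0.5862
  health: TP=26, FN=2+6+6+5+2=21 → 26/47 = 0.5532
  arts: TP=19, FN=3+2+1+4+0=10 → 19/29 = 0.6552
Lowest is class 'politics' with recall = 0.419.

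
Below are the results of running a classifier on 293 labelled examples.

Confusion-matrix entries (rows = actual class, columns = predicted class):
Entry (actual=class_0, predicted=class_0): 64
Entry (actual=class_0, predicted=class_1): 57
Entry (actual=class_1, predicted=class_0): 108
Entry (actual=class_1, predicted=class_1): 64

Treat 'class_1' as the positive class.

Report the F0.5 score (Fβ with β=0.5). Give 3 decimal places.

0.488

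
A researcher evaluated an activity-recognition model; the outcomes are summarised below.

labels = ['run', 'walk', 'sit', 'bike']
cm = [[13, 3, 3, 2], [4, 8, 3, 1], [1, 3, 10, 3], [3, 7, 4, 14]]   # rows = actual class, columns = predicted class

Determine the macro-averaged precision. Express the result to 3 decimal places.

0.550

Per-class precision (TP/(TP+FP)):
  run: TP=13, FP=4+1+3=8 → 13/21 = 0.6190
  walk: TP=8, FP=3+3+7=13 → 8/21 = 0.3810
  sit: TP=10, FP=3+3+4=10 → 10/20 = 0.5000
  bike: TP=14, FP=2+1+3=6 → 14/20 = 0.7000
Macro-precision = mean = (0.6190 + 0.3810 + 0.5000 + 0.7000) / 4 = 0.550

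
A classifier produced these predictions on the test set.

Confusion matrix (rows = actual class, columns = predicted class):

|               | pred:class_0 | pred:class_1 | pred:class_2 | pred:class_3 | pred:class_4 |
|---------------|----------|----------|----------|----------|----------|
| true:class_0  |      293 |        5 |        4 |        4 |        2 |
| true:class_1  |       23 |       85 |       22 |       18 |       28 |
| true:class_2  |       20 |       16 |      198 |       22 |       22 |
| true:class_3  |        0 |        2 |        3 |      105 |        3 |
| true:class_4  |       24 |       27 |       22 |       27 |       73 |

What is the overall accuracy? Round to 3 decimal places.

0.719

Accuracy = trace / total = (293+85+198+105+73=754) / 1048 = 754/1048 = 0.719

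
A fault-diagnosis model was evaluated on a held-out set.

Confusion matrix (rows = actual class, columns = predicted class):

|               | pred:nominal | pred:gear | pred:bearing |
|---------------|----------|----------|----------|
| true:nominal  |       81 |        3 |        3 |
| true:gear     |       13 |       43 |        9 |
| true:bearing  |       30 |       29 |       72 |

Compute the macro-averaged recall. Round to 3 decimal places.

Per-class recall (TP/(TP+FN)):
  nominal: TP=81, FN=3+3=6 → 81/87 = 0.9310
  gear: TP=43, FN=13+9=22 → 43/65 = 0.6615
  bearing: TP=72, FN=30+29=59 → 72/131 = 0.5496
Macro-recall = mean = (0.9310 + 0.6615 + 0.5496) / 3 = 0.714

0.714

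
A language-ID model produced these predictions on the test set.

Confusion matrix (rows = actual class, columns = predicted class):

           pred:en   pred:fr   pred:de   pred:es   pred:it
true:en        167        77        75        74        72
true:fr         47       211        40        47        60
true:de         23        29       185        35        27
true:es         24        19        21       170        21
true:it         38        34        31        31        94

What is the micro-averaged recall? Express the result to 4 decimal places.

Micro-averaging pools counts across classes: ΣTP=827, ΣFP=825, ΣFN=825.
Micro-recall = TP/(TP+FN) on pooled counts = 0.5006 (equals overall accuracy in single-label multiclass).

0.5006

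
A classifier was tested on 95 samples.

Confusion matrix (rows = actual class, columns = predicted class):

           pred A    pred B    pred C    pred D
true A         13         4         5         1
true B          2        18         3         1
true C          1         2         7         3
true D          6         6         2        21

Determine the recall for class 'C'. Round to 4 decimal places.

0.5385

One-vs-rest for 'C': TP = diagonal; FP = other classes predicted 'C'; FN = 'C' predicted as other.
recall = TP/(TP+FN).
C: TP=7, FN=1+2+3=6 → 7/13 = 0.53846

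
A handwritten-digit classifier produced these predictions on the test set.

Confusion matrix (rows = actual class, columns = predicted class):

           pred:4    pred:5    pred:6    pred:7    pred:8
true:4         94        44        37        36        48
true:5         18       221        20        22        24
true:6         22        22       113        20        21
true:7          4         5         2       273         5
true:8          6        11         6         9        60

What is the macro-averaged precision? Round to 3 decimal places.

Per-class precision (TP/(TP+FP)):
  4: TP=94, FP=18+22+4+6=50 → 94/144 = 0.6528
  5: TP=221, FP=44+22+5+11=82 → 221/303 = 0.7294
  6: TP=113, FP=37+20+2+6=65 → 113/178 = 0.6348
  7: TP=273, FP=36+22+20+9=87 → 273/360 = 0.7583
  8: TP=60, FP=48+24+21+5=98 → 60/158 = 0.3797
Macro-precision = mean = (0.6528 + 0.7294 + 0.6348 + 0.7583 + 0.3797) / 5 = 0.631

0.631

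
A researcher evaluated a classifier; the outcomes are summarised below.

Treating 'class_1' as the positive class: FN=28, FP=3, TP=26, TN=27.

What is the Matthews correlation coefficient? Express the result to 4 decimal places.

MCC = (TP·TN − FP·FN) / √((TP+FP)(TP+FN)(TN+FP)(TN+FN))
Numerator = 26·27 − 3·28 = 618
Denominator = √(29·54·30·55) = √2583900 = 1607.4514
MCC = 618 / 1607.4514 = 0.3845

0.3845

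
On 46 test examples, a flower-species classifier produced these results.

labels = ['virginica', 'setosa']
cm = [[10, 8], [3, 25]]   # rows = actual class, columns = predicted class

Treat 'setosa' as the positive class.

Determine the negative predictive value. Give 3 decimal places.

NPV = TN/(TN+FN) = 10/(10+3) = 0.769

0.769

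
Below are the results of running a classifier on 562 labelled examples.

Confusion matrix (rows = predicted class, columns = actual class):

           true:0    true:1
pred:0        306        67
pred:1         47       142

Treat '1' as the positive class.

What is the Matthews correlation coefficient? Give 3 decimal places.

MCC = (TP·TN − FP·FN) / √((TP+FP)(TP+FN)(TN+FP)(TN+FN))
Numerator = 142·306 − 47·67 = 40303
Denominator = √(189·209·353·373) = √5201057169 = 72118.3553
MCC = 40303 / 72118.3553 = 0.559

0.559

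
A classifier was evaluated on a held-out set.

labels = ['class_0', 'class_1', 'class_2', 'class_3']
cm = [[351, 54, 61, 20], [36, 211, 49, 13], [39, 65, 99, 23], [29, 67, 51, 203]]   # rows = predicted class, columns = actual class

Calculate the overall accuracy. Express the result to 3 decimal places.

0.630

Accuracy = trace / total = (351+211+99+203=864) / 1371 = 864/1371 = 0.630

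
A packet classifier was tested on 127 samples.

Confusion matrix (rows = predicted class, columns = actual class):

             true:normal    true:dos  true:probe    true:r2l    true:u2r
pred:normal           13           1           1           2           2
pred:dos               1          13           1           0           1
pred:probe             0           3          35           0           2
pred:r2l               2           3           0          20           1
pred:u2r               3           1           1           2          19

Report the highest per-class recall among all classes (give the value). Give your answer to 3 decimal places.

0.921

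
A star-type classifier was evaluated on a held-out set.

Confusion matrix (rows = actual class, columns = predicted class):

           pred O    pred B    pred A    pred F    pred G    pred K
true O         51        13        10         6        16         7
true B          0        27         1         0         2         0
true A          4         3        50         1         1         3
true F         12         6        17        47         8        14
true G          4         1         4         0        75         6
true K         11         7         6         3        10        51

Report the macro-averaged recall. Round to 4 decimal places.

Per-class recall (TP/(TP+FN)):
  O: TP=51, FN=13+10+6+16+7=52 → 51/103 = 0.49515
  B: TP=27, FN=0+1+0+2+0=3 → 27/30 = 0.90000
  A: TP=50, FN=4+3+1+1+3=12 → 50/62 = 0.80645
  F: TP=47, FN=12+6+17+8+14=57 → 47/104 = 0.45192
  G: TP=75, FN=4+1+4+0+6=15 → 75/90 = 0.83333
  K: TP=51, FN=11+7+6+3+10=37 → 51/88 = 0.57955
Macro-recall = mean = (0.49515 + 0.90000 + 0.80645 + 0.45192 + 0.83333 + 0.57955) / 6 = 0.6777

0.6777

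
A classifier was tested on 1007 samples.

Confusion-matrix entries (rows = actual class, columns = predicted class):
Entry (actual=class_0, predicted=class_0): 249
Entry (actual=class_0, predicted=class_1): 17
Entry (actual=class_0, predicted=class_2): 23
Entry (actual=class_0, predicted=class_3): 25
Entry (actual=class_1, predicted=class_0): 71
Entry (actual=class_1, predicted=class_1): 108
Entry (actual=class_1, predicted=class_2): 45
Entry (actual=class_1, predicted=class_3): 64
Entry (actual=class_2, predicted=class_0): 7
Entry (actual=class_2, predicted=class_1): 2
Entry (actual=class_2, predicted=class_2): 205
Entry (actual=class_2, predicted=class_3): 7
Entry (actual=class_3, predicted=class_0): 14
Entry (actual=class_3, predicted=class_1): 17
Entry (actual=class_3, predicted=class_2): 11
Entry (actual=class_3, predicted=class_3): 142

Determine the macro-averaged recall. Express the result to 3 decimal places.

0.717

Per-class recall (TP/(TP+FN)):
  class_0: TP=249, FN=17+23+25=65 → 249/314 = 0.7930
  class_1: TP=108, FN=71+45+64=180 → 108/288 = 0.3750
  class_2: TP=205, FN=7+2+7=16 → 205/221 = 0.9276
  class_3: TP=142, FN=14+17+11=42 → 142/184 = 0.7717
Macro-recall = mean = (0.7930 + 0.3750 + 0.9276 + 0.7717) / 4 = 0.717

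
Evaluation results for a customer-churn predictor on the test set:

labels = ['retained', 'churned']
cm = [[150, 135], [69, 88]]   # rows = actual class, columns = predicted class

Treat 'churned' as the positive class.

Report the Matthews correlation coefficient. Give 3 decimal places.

0.083

MCC = (TP·TN − FP·FN) / √((TP+FP)(TP+FN)(TN+FP)(TN+FN))
Numerator = 88·150 − 135·69 = 3885
Denominator = √(223·157·285·219) = √2185211565 = 46746.2465
MCC = 3885 / 46746.2465 = 0.083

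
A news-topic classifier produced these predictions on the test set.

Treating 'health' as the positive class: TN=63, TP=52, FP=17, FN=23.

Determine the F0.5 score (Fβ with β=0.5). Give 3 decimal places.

0.741

Fβ = (1+β²)·TP / ((1+β²)·TP + β²·FN + FP), with β²=1/4
= 1.25·52 / (1.25·52 + 0.25·23 + 17) = 0.741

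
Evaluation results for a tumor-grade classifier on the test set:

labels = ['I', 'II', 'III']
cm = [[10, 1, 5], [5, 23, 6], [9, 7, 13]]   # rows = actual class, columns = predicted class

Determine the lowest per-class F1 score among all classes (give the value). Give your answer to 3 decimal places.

0.491

Per-class F1 score (2·TP/(2·TP+FP+FN)):
  I: TP=10, FP=5+9=14, FN=1+5=6 → 20/40 = 0.5000
  II: TP=23, FP=1+7=8, FN=5+6=11 → 46/65 = 0.7077
  III: TP=13, FP=5+6=11, FN=9+7=16 → 26/53 = 0.4906
Lowest is class 'III' with F1 score = 0.491.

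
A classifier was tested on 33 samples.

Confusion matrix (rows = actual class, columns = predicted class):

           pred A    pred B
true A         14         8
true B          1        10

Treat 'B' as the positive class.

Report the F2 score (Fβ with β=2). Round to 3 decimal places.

0.806

Fβ = (1+β²)·TP / ((1+β²)·TP + β²·FN + FP), with β²=4
= 5·10 / (5·10 + 4·1 + 8) = 0.806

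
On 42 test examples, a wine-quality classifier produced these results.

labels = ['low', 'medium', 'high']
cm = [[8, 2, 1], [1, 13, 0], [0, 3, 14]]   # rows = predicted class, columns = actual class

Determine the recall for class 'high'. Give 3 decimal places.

0.933

One-vs-rest for 'high': TP = diagonal; FP = other classes predicted 'high'; FN = 'high' predicted as other.
recall = TP/(TP+FN).
high: TP=14, FN=1+0=1 → 14/15 = 0.9333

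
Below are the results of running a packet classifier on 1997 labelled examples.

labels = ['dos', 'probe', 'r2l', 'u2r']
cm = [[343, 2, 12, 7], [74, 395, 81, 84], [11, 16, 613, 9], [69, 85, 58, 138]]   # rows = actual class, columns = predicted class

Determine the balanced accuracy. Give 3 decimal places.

Balanced accuracy = mean of per-class recall.
  dos: recall = 343/364 = 0.9423
  probe: recall = 395/634 = 0.6230
  r2l: recall = 613/649 = 0.9445
  u2r: recall = 138/350 = 0.3943
Mean = (0.9423 + 0.6230 + 0.9445 + 0.3943) / 4 = 0.726

0.726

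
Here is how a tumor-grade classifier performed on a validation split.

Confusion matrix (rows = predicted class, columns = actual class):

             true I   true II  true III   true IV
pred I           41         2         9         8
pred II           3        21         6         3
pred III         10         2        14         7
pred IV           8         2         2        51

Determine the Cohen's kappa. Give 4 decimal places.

0.5448

Observed agreement pₒ = trace/N = 127/189 = 0.67196
Expected agreement pₑ = Σ (rowᵢ·colᵢ)/N² = (62·60 + 27·33 + 31·33 + 69·63)/189² = 0.27942
κ = (pₒ − pₑ)/(1 − pₑ) = (0.67196 − 0.27942)/(1 − 0.27942) = 0.5448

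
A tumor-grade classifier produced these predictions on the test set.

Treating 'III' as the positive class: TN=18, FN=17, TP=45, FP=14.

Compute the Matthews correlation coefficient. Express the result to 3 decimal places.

MCC = (TP·TN − FP·FN) / √((TP+FP)(TP+FN)(TN+FP)(TN+FN))
Numerator = 45·18 − 14·17 = 572
Denominator = √(59·62·32·35) = √4096960 = 2024.0949
MCC = 572 / 2024.0949 = 0.283

0.283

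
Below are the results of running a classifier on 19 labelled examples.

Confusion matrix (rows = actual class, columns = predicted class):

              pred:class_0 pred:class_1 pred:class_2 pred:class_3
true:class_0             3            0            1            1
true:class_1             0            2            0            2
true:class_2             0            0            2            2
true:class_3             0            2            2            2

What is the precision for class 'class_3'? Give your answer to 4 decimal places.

0.2857

One-vs-rest for 'class_3': TP = diagonal; FP = other classes predicted 'class_3'; FN = 'class_3' predicted as other.
precision = TP/(TP+FP).
class_3: TP=2, FP=1+2+2=5 → 2/7 = 0.28571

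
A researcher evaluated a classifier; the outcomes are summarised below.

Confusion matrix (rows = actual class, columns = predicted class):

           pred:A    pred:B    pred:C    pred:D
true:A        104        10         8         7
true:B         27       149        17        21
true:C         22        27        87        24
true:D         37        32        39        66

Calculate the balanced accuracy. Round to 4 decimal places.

Balanced accuracy = mean of per-class recall.
  A: recall = 104/129 = 0.80620
  B: recall = 149/214 = 0.69626
  C: recall = 87/160 = 0.54375
  D: recall = 66/174 = 0.37931
Mean = (0.80620 + 0.69626 + 0.54375 + 0.37931) / 4 = 0.6064

0.6064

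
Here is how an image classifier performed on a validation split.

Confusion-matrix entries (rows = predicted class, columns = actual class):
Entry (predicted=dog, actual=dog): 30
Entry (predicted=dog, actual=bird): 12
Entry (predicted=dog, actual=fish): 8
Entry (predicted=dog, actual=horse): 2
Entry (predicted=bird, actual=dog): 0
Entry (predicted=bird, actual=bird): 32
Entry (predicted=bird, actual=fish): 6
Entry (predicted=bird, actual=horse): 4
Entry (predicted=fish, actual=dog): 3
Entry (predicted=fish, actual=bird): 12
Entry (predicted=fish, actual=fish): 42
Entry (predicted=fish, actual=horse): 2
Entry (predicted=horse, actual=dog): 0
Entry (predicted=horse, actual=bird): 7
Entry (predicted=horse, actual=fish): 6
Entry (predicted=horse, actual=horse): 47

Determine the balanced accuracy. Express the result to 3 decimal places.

0.737

Balanced accuracy = mean of per-class recall.
  dog: recall = 30/33 = 0.9091
  bird: recall = 32/63 = 0.5079
  fish: recall = 42/62 = 0.6774
  horse: recall = 47/55 = 0.8545
Mean = (0.9091 + 0.5079 + 0.6774 + 0.8545) / 4 = 0.737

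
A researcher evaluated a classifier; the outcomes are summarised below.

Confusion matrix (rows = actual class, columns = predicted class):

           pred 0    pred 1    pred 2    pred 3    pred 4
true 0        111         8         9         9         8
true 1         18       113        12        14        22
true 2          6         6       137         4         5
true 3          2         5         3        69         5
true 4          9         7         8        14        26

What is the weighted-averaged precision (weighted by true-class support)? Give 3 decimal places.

0.733

Per-class precision (TP/(TP+FP)):
  0: TP=111, FP=18+6+2+9=35 → 111/146 = 0.7603
  1: TP=113, FP=8+6+5+7=26 → 113/139 = 0.8129
  2: TP=137, FP=9+12+3+8=32 → 137/169 = 0.8107
  3: TP=69, FP=9+14+4+14=41 → 69/110 = 0.6273
  4: TP=26, FP=8+22+5+5=40 → 26/66 = 0.3939
Weighted-precision = Σ (supportᵢ/N)·precisionᵢ with N=630: (145/630)·0.7603 + (179/630)·0.8129 + (158/630)·0.8107 + (84/630)·0.6273 + (64/630)·0.3939 = 0.733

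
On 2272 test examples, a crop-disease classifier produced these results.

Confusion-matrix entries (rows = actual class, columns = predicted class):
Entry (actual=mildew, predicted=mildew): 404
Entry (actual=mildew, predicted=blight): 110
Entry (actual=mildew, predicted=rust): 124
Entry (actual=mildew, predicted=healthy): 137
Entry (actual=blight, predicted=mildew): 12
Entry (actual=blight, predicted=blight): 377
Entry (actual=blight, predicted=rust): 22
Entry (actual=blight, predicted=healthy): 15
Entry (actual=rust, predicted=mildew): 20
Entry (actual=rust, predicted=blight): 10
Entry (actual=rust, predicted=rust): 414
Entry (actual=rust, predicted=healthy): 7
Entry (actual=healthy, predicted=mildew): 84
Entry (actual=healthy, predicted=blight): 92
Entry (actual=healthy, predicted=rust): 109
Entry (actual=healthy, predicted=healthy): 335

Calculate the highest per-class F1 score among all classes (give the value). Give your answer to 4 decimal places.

Per-class F1 score (2·TP/(2·TP+FP+FN)):
  mildew: TP=404, FP=12+20+84=116, FN=110+124+137=371 → 808/1295 = 0.62394
  blight: TP=377, FP=110+10+92=212, FN=12+22+15=49 → 754/1015 = 0.74286
  rust: TP=414, FP=124+22+109=255, FN=20+10+7=37 → 828/1120 = 0.73929
  healthy: TP=335, FP=137+15+7=159, FN=84+92+109=285 → 670/1114 = 0.60144
Highest is class 'blight' with F1 score = 0.7429.

0.7429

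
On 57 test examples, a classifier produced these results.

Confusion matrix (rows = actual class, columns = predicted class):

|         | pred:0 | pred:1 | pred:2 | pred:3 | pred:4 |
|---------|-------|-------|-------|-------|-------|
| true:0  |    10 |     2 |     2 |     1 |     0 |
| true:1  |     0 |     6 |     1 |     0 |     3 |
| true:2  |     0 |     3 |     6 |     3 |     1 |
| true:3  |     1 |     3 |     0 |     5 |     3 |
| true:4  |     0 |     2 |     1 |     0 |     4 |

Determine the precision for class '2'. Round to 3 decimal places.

0.600

precision = TP/(TP+FP).
2: TP=6, FP=2+1+0+1=4 → 6/10 = 0.6000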